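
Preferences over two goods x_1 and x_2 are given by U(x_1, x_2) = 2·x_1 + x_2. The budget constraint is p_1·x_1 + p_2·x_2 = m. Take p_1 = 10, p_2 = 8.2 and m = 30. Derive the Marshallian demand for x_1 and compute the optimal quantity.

Perfect substitutes: compare marginal utility per dollar. 2/p_1 vs 1/p_2 → 0.2 vs 0.122.
x_1 gives more utility per dollar, so spend all income on x_1: x_1* = m/p_1, x_2* = 0.
Numerically: x_1* = 3, x_2* = 0.

x_1* = 3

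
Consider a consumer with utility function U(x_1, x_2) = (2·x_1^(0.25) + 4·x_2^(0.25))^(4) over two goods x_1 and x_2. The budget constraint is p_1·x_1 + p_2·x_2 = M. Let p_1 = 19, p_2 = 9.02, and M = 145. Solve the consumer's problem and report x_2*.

x_2* = 12.2752

From the CES first-order condition, (1/2)·(x_2/x_1)^(0.75) = p_1/p_2.
Solve for the ratio: x_2/x_1 = [2·p_1/p_2]^(4/3).
Substitute x_2 = (x_2/x_1)·x_1 into the budget: x_1* = M/(p_1 + p_2·(x_2/x_1)).
Numerically x_2/x_1 = 6.80408, so x_1* = 145/(19 + 9.02·6.80408) = 1.8041 and x_2* = 6.80408·1.8041 = 12.2752.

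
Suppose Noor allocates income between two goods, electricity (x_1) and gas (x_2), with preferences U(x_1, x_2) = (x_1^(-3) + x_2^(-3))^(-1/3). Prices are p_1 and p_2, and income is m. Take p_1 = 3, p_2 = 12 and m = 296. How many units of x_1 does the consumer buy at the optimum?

x_1* = 25.7721

MRS = MU_x_1/MU_x_2 = (x_2/x_1)^(4). Set equal to p_1/p_2.
Solve for the ratio: x_2/x_1 = [p_1/p_2]^(0.25).
Substitute x_2 = (x_2/x_1)·x_1 into the budget: x_1* = m/(p_1 + p_2·(x_2/x_1)).
Numerically x_2/x_1 = 0.707107, so x_1* = 296/(3 + 12·0.707107) = 25.7721.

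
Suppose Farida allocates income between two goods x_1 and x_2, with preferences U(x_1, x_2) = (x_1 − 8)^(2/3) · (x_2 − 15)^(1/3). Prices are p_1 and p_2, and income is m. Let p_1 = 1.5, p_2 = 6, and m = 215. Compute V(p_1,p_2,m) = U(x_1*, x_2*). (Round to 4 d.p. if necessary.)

V = 25.1111

Let x_1' = x_1−8, x_2' = x_2−15. MRS = 2·x_2'/x_1' = p_1/p_2.
After buying the subsistence bundle (8, 15), a share 2/3 of the remaining income goes to x_1: x_1* = 8 + 2/3·(m − 8p_1 − 15p_2)/p_1.
Discretionary income = 215 − 8·1.5 − 15·6 = 113; x_1* = 8 + 2/3·113/1.5 = 58.2222; x_2* = 15 + 1/3·113/6 = 21.2778.
Utility at the optimum: U(58.2222, 21.2778) = 25.1111.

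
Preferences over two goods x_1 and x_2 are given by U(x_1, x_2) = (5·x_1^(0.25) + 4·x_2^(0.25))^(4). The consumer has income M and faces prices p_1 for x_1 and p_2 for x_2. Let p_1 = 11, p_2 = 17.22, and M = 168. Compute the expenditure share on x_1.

share on x_1 = 0.6099

From the CES first-order condition, (5/4)·(x_2/x_1)^(0.75) = p_1/p_2.
Hence x_2/x_1 = ((4/5)·p_1/p_2)^(1/(0.75)), i.e. raised to the 4/3 power.
Substitute x_2 = (x_2/x_1)·x_1 into the budget: x_1* = M/(p_1 + p_2·(x_2/x_1)).
Numerically x_2/x_1 = 0.40857, so x_1* = 168/(11 + 17.22·0.40857) = 9.3149 and x_2* = 0.40857·9.3149 = 3.8058.
Expenditure on x_1: 11·9.3149 = 102.4642; share = 0.6099.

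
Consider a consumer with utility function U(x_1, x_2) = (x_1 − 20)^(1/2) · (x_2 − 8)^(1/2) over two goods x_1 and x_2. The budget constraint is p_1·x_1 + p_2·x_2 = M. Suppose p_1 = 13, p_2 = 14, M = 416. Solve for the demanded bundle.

x_1* = 21.6923, x_2* = 9.5714

This is Cobb-Douglas in (x_1−20, x_2−8): tangency gives 0.5·p_2·(x_2−8) = 0.5·p_1·(x_1−20).
Substituting into the budget: x_1* = 20 + 0.5·(M − 20·p_1 − 8·p_2)/p_1, and x_2* = 8 + 0.5·(…)/p_2.
Discretionary income = 416 − 20·13 − 8·14 = 44; x_1* = 20 + 0.5·44/13 = 21.6923; x_2* = 8 + 0.5·44/14 = 9.5714.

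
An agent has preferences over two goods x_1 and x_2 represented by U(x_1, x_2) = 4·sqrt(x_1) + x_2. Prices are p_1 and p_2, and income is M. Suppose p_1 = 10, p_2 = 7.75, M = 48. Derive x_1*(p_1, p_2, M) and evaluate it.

Utility is quasi-linear in x_2; the FOC for x_1 is 2/√x_1 = p_1/p_2.
Solve: √x_1 = 2·p_2/p_1, so x_1*(p_1,p_2) = (2·p_2/p_1)², and x_2* = (M − p_1·x_1*)/p_2.
Plugging in: x_1* = (2·7.75/10)² = 2.4025.

x_1* = 2.4025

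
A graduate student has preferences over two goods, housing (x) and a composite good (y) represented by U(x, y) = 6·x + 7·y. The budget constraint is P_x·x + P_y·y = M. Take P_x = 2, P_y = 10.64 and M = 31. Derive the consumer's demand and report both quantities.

x* = 15.5, y* = 0

Numerically: x* = 15.5, y* = 0.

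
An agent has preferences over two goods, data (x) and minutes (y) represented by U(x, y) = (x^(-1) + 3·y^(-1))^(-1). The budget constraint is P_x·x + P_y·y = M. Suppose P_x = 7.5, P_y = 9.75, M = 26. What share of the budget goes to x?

share on x = 0.3362

MU_x ∝ x^(-2), MU_y ∝ 3·y^(-2), so MRS = (1/3)·(y/x)^(2) = P_x/P_y.
Solve for the ratio: y/x = [3·P_x/P_y]^(0.5).
Substitute y = (y/x)·x into the budget: x* = M/(P_x + P_y·(y/x)).
Numerically y/x = 1.519109, so x* = 26/(7.5 + 9.75·1.519109) = 1.1653 and y* = 1.519109·1.1653 = 1.7703.
Expenditure on x: 7.5·1.1653 = 8.74; share = 0.3362.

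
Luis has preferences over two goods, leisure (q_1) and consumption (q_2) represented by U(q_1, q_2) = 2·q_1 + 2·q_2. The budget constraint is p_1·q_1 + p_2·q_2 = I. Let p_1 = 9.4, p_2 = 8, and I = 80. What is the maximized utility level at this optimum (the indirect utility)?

Perfect substitutes: compare marginal utility per dollar. 2/p_1 vs 2/p_2 → 0.2128 vs 0.25.
q_2 gives more utility per dollar, so spend all income on q_2: q_2* = I/p_2, q_1* = 0.
Numerically: q_1* = 0, q_2* = 10.
Utility at the optimum: U(0, 10) = 20.

V = 20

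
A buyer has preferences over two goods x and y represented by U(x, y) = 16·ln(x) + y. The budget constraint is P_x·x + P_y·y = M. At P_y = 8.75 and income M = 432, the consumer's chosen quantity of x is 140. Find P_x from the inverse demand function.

P_x = 1

MU_x = 16/x, MU_y = 1. Tangency: 16/x = P_x/P_y.
So x*(P_x,P_y) = 16·P_y/P_x, independent of income; and y* = (M − 16·P_y)/P_y.
Set x* = 140 in the demand function and solve for P_x: P_x = 1.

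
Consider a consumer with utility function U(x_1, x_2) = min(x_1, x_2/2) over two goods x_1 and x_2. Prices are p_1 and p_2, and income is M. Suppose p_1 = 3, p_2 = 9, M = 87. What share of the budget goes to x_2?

With perfect complements, no substitution: consume in ratio x_1:x_2 = 1:2.
Budget: p_1·x_1 + p_2·2·x_1 = M, so (p_1 + 2·p_2)·x_1 = M.
Demand: x_1*(p_1,p_2,M) = M/(p_1 + 2·p_2), x_2* = 2·M/(p_1 + 2·p_2).
Here 3 + 2·9 = 21, giving x_1* = 4.1429 and x_2* = 8.2857.
Expenditure on x_2: 9·8.2857 = 74.5714; share = 0.8571.

share on x_2 = 0.8571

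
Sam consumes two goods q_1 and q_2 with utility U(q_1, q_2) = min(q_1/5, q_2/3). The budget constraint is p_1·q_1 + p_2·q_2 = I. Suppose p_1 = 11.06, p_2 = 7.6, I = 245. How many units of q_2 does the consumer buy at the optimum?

Leontief preferences: the optimum is at the kink where q_1/5 = q_2/3, i.e. q_2 = (3/5)·q_1.
Budget: p_1·q_1 + p_2·(3/5)·q_1 = I, so (5·p_1 + 3·p_2)·q_1 = 5·I.
Demand: q_1*(p_1,p_2,I) = 5·I/(5·p_1 + 3·p_2), q_2* = 3·I/(5·p_1 + 3·p_2).
Here 5·11.06 + 3·7.6 = 78.1, giving q_2* = 9.411.

q_2* = 9.411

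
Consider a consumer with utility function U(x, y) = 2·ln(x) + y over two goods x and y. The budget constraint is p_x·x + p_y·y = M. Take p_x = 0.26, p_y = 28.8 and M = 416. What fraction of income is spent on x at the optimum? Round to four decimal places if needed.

At the given prices: x* = 2·28.8/0.26 = 221.5385, and y* = 12.4444.
Expenditure on x: 0.26·221.5385 = 57.6; share = 0.1385.

share on x = 0.1385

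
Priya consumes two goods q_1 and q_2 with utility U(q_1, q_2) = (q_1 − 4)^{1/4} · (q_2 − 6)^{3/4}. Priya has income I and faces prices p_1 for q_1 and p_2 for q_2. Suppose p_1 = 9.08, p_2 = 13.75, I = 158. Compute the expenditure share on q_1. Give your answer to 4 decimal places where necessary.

share on q_1 = 0.2919

This is Cobb-Douglas in (q_1−4, q_2−6): tangency gives 0.25·p_2·(q_2−6) = 0.75·p_1·(q_1−4).
After buying the subsistence bundle (4, 6), a share 0.25 of the remaining income goes to q_1: q_1* = 4 + 0.25·(I − 4p_1 − 6p_2)/p_1.
Discretionary income = 158 − 4·9.08 − 6·13.75 = 39.18; q_1* = 4 + 0.25·39.18/9.08 = 5.0787; q_2* = 6 + 0.75·39.18/13.75 = 8.1371.
Expenditure on q_1: 9.08·5.0787 = 46.115; share = 0.2919.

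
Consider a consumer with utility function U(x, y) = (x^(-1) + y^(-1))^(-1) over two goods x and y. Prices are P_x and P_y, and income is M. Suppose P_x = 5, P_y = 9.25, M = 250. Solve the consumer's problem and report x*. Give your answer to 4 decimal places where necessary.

x* = 21.1851

MU_x ∝ x^(-2), MU_y ∝ y^(-2), so MRS = (y/x)^(2) = P_x/P_y.
Hence y/x = (P_x/P_y)^(1/(2)), i.e. raised to the 0.5 power.
With the ratio pinned down, the budget gives x* = M/(P_x + P_y·(y/x)) and y* = (y/x)·x*.
Numerically y/x = 0.735215, so x* = 250/(5 + 9.25·0.735215) = 21.1851.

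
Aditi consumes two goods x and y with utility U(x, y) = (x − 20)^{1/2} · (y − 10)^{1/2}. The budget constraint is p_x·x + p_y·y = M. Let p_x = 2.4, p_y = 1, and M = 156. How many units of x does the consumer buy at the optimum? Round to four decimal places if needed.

x* = 40.4167

This is Cobb-Douglas in (x−20, y−10): tangency gives 0.5·p_y·(y−10) = 0.5·p_x·(x−20).
Substituting into the budget: x* = 20 + 0.5·(M − 20·p_x − 10·p_y)/p_x, and y* = 10 + 0.5·(…)/p_y.
Discretionary income = 156 − 20·2.4 − 10·1 = 98; x* = 20 + 0.5·98/2.4 = 40.4167.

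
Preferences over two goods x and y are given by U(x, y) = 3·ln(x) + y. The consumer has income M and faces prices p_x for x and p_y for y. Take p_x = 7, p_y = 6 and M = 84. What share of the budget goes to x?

Set MRS = p_x/p_y: (3/x)/1 = p_x/p_y.
So x*(p_x,p_y) = 3·p_y/p_x, independent of income; and y* = (M − 3·p_y)/p_y.
At the given prices: x* = 3·6/7 = 2.5714, and y* = 11.
Expenditure on x: 7·2.5714 = 18; share = 0.2143.

share on x = 0.2143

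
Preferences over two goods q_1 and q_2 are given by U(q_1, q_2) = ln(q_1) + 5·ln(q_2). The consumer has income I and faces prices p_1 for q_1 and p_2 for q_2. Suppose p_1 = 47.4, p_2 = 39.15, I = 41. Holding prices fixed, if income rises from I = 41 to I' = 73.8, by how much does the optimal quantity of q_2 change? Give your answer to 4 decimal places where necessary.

Δq_2* = 0.6982

MU_q_1/MU_q_2 = (q_2)/(5·q_1); tangency sets this equal to p_1/p_2.
So p_2·q_2 = 5·p_1·q_1; combined with the budget, a share 1/6 of income goes to q_1.
Demand: q_1*(p_1,p_2,I) = 1/6·I/p_1 and q_2* = 5/6·I/p_2.
At p_1=47.4, p_2=39.15, I=41: q_2* = 5/6·41/39.15 = 0.8727.
At I' = 73.8: q_2* = 1.5709. Change: 1.5709 − 0.8727 = 0.6982.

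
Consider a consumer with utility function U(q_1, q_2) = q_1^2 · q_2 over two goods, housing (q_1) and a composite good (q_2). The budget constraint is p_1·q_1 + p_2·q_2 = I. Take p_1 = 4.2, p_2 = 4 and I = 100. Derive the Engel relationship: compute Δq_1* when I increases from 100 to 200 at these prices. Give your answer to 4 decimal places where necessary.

Δq_1* = 15.873

MU_q_1/MU_q_2 = (2·q_2)/(q_1); tangency sets this equal to p_1/p_2.
Rearranging, p_2·q_2 = (1/2)·p_1·q_1. Substituting into the budget gives p_1·q_1·(1 + (1/2)) = I.
Demand: q_1*(p_1,p_2,I) = 2/3·I/p_1 and q_2* = 1/3·I/p_2.
At p_1=4.2, p_2=4, I=100: q_1* = 2/3·100/4.2 = 15.873.
At I' = 200: q_1* = 31.746. Change: 31.746 − 15.873 = 15.873.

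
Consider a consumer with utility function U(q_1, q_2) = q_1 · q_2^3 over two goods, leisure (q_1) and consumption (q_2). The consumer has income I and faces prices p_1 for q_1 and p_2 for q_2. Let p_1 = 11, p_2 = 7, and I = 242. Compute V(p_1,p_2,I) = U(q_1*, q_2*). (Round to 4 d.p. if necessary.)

The MRS is (1/3)·q_2/q_1. Set MRS = p_1/p_2.
Rearranging, p_2·q_2 = 3·p_1·q_1. Substituting into the budget gives p_1·q_1·(1 + 3) = I.
Demand: q_1*(p_1,p_2,I) = 0.25·I/p_1 and q_2* = 0.75·I/p_2.
At p_1=11, p_2=7, I=242: q_1* = 0.25·242/11 = 5.5, q_2* = 25.9286.
Utility at the optimum: U(5.5, 25.9286) = 95873.4725.

V = 95873.4725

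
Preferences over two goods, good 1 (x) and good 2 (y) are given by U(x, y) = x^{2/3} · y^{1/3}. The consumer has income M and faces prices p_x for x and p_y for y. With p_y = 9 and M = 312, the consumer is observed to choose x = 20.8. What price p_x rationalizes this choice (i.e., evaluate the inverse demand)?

p_x = 10

MU_x/MU_y = (2/3·y)/(1/3·x); tangency sets this equal to p_x/p_y.
Rearranging, p_y·y = (1/2)·p_x·x. Substituting into the budget gives p_x·x·(1 + (1/2)) = M.
Demand: x*(p_x,p_y,M) = 2/3·M/p_x and y* = 1/3·M/p_y.
Set x* = 20.8 in the demand function and solve for p_x: p_x = 10.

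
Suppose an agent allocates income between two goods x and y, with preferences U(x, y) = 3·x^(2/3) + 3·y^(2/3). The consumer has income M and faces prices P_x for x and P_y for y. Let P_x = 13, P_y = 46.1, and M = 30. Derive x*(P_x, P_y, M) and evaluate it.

From the CES first-order condition, (y/x)^(1/3) = P_x/P_y.
Solve for the ratio: y/x = [P_x/P_y]^(3).
With the ratio pinned down, the budget gives x* = M/(P_x + P_y·(y/x)) and y* = (y/x)·x*.
Numerically y/x = 0.022425, so x* = 30/(13 + 46.1·0.022425) = 2.1377.

x* = 2.1377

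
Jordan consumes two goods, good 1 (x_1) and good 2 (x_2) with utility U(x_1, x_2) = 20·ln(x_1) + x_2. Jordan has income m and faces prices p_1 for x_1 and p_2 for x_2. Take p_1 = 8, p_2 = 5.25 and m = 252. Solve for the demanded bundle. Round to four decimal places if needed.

x_1* = 13.125, x_2* = 28

MU_x_1 = 20/x_1, MU_x_2 = 1. Tangency: 20/x_1 = p_1/p_2.
So x_1*(p_1,p_2) = 20·p_2/p_1, independent of income; and x_2* = (m − 20·p_2)/p_2.
At the given prices: x_1* = 20·5.25/8 = 13.125, and x_2* = 28.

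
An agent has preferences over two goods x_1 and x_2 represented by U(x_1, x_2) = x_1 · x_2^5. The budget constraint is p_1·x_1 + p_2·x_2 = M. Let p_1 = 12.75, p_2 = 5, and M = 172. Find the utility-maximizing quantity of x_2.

Tangency: MRS = (1/5)·x_2/x_1 = p_1/p_2.
Rearranging, p_2·x_2 = 5·p_1·x_1. Substituting into the budget gives p_1·x_1·(1 + 5) = M.
Demand: x_1*(p_1,p_2,M) = 1/6·M/p_1 and x_2* = 5/6·M/p_2.
At p_1=12.75, p_2=5, M=172: x_2* = 5/6·172/5 = 28.6667.

x_2* = 28.6667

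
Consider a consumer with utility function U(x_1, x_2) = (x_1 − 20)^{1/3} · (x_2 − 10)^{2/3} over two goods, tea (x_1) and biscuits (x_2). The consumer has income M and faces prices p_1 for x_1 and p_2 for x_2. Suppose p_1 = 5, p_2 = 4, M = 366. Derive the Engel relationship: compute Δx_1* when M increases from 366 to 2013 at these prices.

MRS = (1/2)·(x_2−10)/(x_1−20). Tangency with p_1/p_2 gives x_2−10 = 2·(p_1/p_2)·(x_1−20).
Substituting into the budget: x_1* = 20 + 1/3·(M − 20·p_1 − 10·p_2)/p_1, and x_2* = 10 + 2/3·(…)/p_2.
Discretionary income = 366 − 20·5 − 10·4 = 226; x_1* = 20 + 1/3·226/5 = 35.0667.
At M' = 2013: x_1* = 144.8667. Change: 144.8667 − 35.0667 = 109.8.

Δx_1* = 109.8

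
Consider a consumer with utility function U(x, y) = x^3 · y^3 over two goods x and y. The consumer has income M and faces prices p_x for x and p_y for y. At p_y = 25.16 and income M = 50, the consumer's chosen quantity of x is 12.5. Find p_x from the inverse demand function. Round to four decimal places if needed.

Tangency: MRS = y/x = p_x/p_y.
Rearranging, p_y·y = p_x·x. Substituting into the budget gives p_x·x·(1 + 1) = M.
Demand: x*(p_x,p_y,M) = 0.5·M/p_x and y* = 0.5·M/p_y.
Set x* = 12.5 in the demand function and solve for p_x: p_x = 2.

p_x = 2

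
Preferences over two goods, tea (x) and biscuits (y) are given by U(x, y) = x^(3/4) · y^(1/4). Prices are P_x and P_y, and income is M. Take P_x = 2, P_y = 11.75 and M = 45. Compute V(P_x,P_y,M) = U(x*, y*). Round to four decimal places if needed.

V = 8.2359

MU_x/MU_y = (0.75·y)/(0.25·x); tangency sets this equal to P_x/P_y.
So 0.75·P_y·y = 0.25·P_x·x; combined with the budget, a share 0.75 of income goes to x.
Demand: x*(P_x,P_y,M) = 0.75·M/P_x and y* = 0.25·M/P_y.
At P_x=2, P_y=11.75, M=45: x* = 0.75·45/2 = 16.875, y* = 0.9574.
Utility at the optimum: U(16.875, 0.9574) = 8.2359.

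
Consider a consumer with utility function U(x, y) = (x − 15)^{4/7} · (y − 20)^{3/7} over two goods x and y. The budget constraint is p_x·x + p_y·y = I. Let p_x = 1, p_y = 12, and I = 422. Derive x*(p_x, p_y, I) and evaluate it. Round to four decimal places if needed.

x* = 110.4286

MRS = (4/3)·(y−20)/(x−15). Tangency with p_x/p_y gives y−20 = (3/4)·(p_x/p_y)·(x−15).
After buying the subsistence bundle (15, 20), a share 4/7 of the remaining income goes to x: x* = 15 + 4/7·(I − 15p_x − 20p_y)/p_x.
Discretionary income = 422 − 15·1 − 20·12 = 167; x* = 15 + 4/7·167/1 = 110.4286.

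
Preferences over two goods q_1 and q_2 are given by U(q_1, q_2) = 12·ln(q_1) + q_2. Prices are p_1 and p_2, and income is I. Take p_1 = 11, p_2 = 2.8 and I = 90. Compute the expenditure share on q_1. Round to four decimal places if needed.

share on q_1 = 0.3733

Set MRS = p_1/p_2: (12/q_1)/1 = p_1/p_2.
So q_1*(p_1,p_2) = 12·p_2/p_1, independent of income; and q_2* = (I − 12·p_2)/p_2.
At the given prices: q_1* = 12·2.8/11 = 3.0545, and q_2* = 20.1429.
Expenditure on q_1: 11·3.0545 = 33.6; share = 0.3733.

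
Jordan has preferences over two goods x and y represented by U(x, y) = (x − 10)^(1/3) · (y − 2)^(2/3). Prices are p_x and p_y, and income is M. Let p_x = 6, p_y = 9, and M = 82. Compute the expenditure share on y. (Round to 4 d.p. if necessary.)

share on y = 0.252

This is Cobb-Douglas in (x−10, y−2): tangency gives 1/3·p_y·(y−2) = 2/3·p_x·(x−10).
After buying the subsistence bundle (10, 2), a share 1/3 of the remaining income goes to x: x* = 10 + 1/3·(M − 10p_x − 2p_y)/p_x.
Discretionary income = 82 − 10·6 − 2·9 = 4; x* = 10 + 1/3·4/6 = 10.2222; y* = 2 + 2/3·4/9 = 2.2963.
Expenditure on y: 9·2.2963 = 20.6667; share = 0.252.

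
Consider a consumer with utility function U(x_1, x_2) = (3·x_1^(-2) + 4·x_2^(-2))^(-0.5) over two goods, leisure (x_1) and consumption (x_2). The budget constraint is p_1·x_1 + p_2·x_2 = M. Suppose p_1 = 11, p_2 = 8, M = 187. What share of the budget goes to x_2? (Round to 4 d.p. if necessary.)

MU_x_1 ∝ 3·x_1^(-3), MU_x_2 ∝ 4·x_2^(-3), so MRS = (3/4)·(x_2/x_1)^(3) = p_1/p_2.
Hence x_2/x_1 = ((4/3)·p_1/p_2)^(1/(3)), i.e. raised to the 1/3 power.
With the ratio pinned down, the budget gives x_1* = M/(p_1 + p_2·(x_2/x_1)) and x_2* = (x_2/x_1)·x_1*.
Numerically x_2/x_1 = 1.223903, so x_1* = 187/(11 + 8·1.223903) = 8.9942 and x_2* = 1.223903·8.9942 = 11.008.
Expenditure on x_2: 8·11.008 = 88.064; share = 0.4709.

share on x_2 = 0.4709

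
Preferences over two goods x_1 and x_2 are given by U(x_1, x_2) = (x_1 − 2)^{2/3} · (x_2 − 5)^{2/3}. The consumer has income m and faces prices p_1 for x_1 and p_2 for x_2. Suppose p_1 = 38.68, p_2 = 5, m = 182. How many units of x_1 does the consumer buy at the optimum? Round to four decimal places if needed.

After buying the subsistence bundle (2, 5), a share 0.5 of the remaining income goes to x_1: x_1* = 2 + 0.5·(m − 2p_1 − 5p_2)/p_1.
Discretionary income = 182 − 2·38.68 − 5·5 = 79.64; x_1* = 2 + 0.5·79.64/38.68 = 3.0295.

x_1* = 3.0295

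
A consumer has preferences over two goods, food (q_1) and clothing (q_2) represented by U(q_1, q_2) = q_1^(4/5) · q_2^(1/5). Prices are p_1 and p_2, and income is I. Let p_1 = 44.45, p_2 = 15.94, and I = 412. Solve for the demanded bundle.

q_1* = 7.4151, q_2* = 5.1694

At p_1=44.45, p_2=15.94, I=412: q_1* = 0.8·412/44.45 = 7.4151, q_2* = 5.1694.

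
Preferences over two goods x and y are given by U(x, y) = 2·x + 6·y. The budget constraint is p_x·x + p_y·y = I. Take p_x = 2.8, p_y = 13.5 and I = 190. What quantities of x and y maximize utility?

Perfect substitutes: compare marginal utility per dollar. 2/p_x vs 6/p_y → 0.7143 vs 0.4444.
x gives more utility per dollar, so spend all income on x: x* = I/p_x, y* = 0.
Numerically: x* = 67.8571, y* = 0.

x* = 67.8571, y* = 0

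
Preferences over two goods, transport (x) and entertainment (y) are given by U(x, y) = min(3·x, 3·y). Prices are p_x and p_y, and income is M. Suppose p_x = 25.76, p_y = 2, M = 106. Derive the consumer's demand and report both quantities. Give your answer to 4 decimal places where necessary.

With perfect complements, no substitution: consume in ratio x:y = 3:3.
Budget: p_x·x + p_y·x = M, so (3·p_x + 3·p_y)·x = 3·M.
Demand: x*(p_x,p_y,M) = 3·M/(3·p_x + 3·p_y), y* = 3·M/(3·p_x + 3·p_y).
Here 3·25.76 + 3·2 = 83.28, giving x* = 3.8184 and y* = 3.8184.

x* = 3.8184, y* = 3.8184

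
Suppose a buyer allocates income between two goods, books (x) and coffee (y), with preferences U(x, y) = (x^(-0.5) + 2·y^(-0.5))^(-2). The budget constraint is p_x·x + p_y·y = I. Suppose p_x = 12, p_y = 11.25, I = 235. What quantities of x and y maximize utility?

MRS = MU_x/MU_y = (1/2)·(y/x)^(1.5). Set equal to p_x/p_y.
Solve for the ratio: y/x = [2·p_x/p_y]^(2/3).
With the ratio pinned down, the budget gives x* = I/(p_x + p_y·(y/x)) and y* = (y/x)·x*.
Numerically y/x = 1.657191, so x* = 235/(12 + 11.25·1.657191) = 7.6689 and y* = 1.657191·7.6689 = 12.7088.

x* = 7.6689, y* = 12.7088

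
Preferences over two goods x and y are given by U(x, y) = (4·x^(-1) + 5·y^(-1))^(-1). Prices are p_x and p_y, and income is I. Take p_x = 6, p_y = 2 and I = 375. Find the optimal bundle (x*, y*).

From the CES first-order condition, (4/5)·(y/x)^(2) = p_x/p_y.
Hence y/x = ((5/4)·p_x/p_y)^(1/(2)), i.e. raised to the 0.5 power.
Substitute y = (y/x)·x into the budget: x* = I/(p_x + p_y·(y/x)).
Numerically y/x = 1.936492, so x* = 375/(6 + 2·1.936492) = 37.9824 and y* = 1.936492·37.9824 = 73.5527.

x* = 37.9824, y* = 73.5527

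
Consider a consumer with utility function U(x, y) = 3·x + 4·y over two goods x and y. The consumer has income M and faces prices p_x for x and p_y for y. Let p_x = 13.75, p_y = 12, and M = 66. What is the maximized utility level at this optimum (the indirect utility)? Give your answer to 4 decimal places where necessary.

V = 22

Perfect substitutes: compare marginal utility per dollar. 3/p_x vs 4/p_y → 0.2182 vs 0.3333.
y gives more utility per dollar, so spend all income on y: y* = M/p_y, x* = 0.
Numerically: x* = 0, y* = 5.5.
Utility at the optimum: U(0, 5.5) = 22.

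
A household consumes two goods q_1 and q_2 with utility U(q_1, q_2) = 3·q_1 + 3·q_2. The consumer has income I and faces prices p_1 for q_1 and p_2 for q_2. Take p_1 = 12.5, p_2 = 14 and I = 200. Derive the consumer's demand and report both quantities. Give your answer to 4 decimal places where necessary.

q_1* = 16, q_2* = 0

Numerically: q_1* = 16, q_2* = 0.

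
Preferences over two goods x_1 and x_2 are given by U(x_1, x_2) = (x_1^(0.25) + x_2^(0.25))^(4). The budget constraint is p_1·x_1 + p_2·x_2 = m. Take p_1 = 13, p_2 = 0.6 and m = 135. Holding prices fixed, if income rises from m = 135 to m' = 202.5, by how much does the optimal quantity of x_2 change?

MU_x_1 ∝ x_1^(-0.75), MU_x_2 ∝ x_2^(-0.75), so MRS = (x_2/x_1)^(0.75) = p_1/p_2.
Hence x_2/x_1 = (p_1/p_2)^(1/(0.75)), i.e. raised to the 4/3 power.
With the ratio pinned down, the budget gives x_1* = m/(p_1 + p_2·(x_2/x_1)) and x_2* = (x_2/x_1)·x_1*.
Numerically x_2/x_1 = 60.40267, so x_1* = 135/(13 + 0.6·60.40267) = 2.7416 and x_2* = 60.40267·2.7416 = 165.599.
At m' = 202.5: x_2* = 248.3985. Change: 248.3985 − 165.599 = 82.7995.

Δx_2* = 82.7995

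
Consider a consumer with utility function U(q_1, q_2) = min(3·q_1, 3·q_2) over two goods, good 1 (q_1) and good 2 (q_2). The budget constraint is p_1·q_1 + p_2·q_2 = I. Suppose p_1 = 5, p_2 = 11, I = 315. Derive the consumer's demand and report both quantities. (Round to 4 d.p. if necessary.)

q_1* = 19.6875, q_2* = 19.6875

With perfect complements, no substitution: consume in ratio q_1:q_2 = 3:3.
Budget: p_1·q_1 + p_2·q_1 = I, so (3·p_1 + 3·p_2)·q_1 = 3·I.
Demand: q_1*(p_1,p_2,I) = 3·I/(3·p_1 + 3·p_2), q_2* = 3·I/(3·p_1 + 3·p_2).
Here 3·5 + 3·11 = 48, giving q_1* = 19.6875 and q_2* = 19.6875.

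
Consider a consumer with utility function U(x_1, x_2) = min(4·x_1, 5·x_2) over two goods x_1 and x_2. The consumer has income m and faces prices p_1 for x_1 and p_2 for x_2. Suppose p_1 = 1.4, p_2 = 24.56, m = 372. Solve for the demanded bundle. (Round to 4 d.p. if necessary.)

With perfect complements, no substitution: consume in ratio x_1:x_2 = 5:4.
Budget: p_1·x_1 + p_2·(4/5)·x_1 = m, so (5·p_1 + 4·p_2)·x_1 = 5·m.
Demand: x_1*(p_1,p_2,m) = 5·m/(5·p_1 + 4·p_2), x_2* = 4·m/(5·p_1 + 4·p_2).
Here 5·1.4 + 4·24.56 = 105.24, giving x_1* = 17.6739 and x_2* = 14.1391.

x_1* = 17.6739, x_2* = 14.1391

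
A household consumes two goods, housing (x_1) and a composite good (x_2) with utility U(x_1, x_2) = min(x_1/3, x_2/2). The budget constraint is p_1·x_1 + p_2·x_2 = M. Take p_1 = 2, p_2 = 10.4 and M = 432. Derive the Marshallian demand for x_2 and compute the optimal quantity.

Leontief preferences: the optimum is at the kink where x_1/3 = x_2/2, i.e. x_2 = (2/3)·x_1.
Budget: p_1·x_1 + p_2·(2/3)·x_1 = M, so (3·p_1 + 2·p_2)·x_1 = 3·M.
Demand: x_1*(p_1,p_2,M) = 3·M/(3·p_1 + 2·p_2), x_2* = 2·M/(3·p_1 + 2·p_2).
Here 3·2 + 2·10.4 = 26.8, giving x_2* = 32.2388.

x_2* = 32.2388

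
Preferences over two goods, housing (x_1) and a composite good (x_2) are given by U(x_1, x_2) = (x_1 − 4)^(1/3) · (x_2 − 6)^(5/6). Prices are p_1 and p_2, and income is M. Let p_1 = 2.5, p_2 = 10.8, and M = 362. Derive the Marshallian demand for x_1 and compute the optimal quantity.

Discretionary income = 362 − 4·2.5 − 6·10.8 = 287.2; x_1* = 4 + 2/7·287.2/2.5 = 36.8229.

x_1* = 36.8229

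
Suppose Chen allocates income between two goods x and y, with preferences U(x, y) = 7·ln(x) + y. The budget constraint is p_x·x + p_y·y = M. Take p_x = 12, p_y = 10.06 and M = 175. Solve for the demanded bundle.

Set MRS = p_x/p_y: (7/x)/1 = p_x/p_y.
So x*(p_x,p_y) = 7·p_y/p_x, independent of income; and y* = (M − 7·p_y)/p_y.
At the given prices: x* = 7·10.06/12 = 5.8683, and y* = 10.3956.

x* = 5.8683, y* = 10.3956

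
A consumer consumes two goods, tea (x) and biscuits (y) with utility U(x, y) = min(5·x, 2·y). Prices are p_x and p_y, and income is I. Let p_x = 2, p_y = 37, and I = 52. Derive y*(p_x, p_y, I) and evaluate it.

y* = 1.3757

With perfect complements, no substitution: consume in ratio x:y = 2:5.
Budget: p_x·x + p_y·(5/2)·x = I, so (2·p_x + 5·p_y)·x = 2·I.
Demand: x*(p_x,p_y,I) = 2·I/(2·p_x + 5·p_y), y* = 5·I/(2·p_x + 5·p_y).
Here 2·2 + 5·37 = 189, giving y* = 1.3757.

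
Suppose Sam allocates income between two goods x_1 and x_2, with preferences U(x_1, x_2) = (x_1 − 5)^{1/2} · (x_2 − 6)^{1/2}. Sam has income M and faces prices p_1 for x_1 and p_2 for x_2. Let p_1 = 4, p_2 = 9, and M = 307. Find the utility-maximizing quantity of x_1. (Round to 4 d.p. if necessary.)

Let x_1' = x_1−5, x_2' = x_2−6. MRS = x_2'/x_1' = p_1/p_2.
After buying the subsistence bundle (5, 6), a share 0.5 of the remaining income goes to x_1: x_1* = 5 + 0.5·(M − 5p_1 − 6p_2)/p_1.
Discretionary income = 307 − 5·4 − 6·9 = 233; x_1* = 5 + 0.5·233/4 = 34.125.

x_1* = 34.125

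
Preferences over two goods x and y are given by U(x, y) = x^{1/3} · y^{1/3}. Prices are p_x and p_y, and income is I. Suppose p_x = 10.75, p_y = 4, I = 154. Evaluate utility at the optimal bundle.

V = 5.1662

At p_x=10.75, p_y=4, I=154: x* = 0.5·154/10.75 = 7.1628, y* = 19.25.
Utility at the optimum: U(7.1628, 19.25) = 5.1662.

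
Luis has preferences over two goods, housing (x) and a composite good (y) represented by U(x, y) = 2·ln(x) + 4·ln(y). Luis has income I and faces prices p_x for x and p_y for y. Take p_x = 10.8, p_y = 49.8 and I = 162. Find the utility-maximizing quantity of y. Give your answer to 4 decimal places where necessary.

y* = 2.1687

The MRS is (1/2)·y/x. Set MRS = p_x/p_y.
Rearranging, p_y·y = 2·p_x·x. Substituting into the budget gives p_x·x·(1 + 2) = I.
Demand: x*(p_x,p_y,I) = 1/3·I/p_x and y* = 2/3·I/p_y.
At p_x=10.8, p_y=49.8, I=162: y* = 2/3·162/49.8 = 2.1687.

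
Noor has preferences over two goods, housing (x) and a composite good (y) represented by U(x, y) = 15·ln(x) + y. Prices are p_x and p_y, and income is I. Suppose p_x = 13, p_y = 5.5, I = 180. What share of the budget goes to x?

MU_x = 15/x, MU_y = 1. Tangency: 15/x = p_x/p_y.
So x*(p_x,p_y) = 15·p_y/p_x, independent of income; and y* = (I − 15·p_y)/p_y.
At the given prices: x* = 15·5.5/13 = 6.3462, and y* = 17.7273.
Expenditure on x: 13·6.3462 = 82.5; share = 0.4583.

share on x = 0.4583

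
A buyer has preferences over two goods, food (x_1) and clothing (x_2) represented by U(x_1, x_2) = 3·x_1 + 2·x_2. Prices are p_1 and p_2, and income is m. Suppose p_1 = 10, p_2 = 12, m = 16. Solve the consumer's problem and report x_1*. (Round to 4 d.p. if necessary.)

x_1 gives more utility per dollar, so spend all income on x_1: x_1* = m/p_1, x_2* = 0.
Numerically: x_1* = 1.6, x_2* = 0.

x_1* = 1.6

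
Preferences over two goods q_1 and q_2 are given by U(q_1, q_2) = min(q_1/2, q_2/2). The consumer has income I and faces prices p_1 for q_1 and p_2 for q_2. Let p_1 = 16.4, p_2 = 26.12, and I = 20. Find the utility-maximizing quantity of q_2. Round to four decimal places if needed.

Here 2·16.4 + 2·26.12 = 85.04, giving q_2* = 0.4704.

q_2* = 0.4704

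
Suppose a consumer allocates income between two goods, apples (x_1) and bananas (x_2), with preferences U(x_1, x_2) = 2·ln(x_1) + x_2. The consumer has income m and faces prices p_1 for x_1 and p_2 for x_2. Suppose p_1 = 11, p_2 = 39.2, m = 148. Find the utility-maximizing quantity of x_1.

Set MRS = p_1/p_2: (2/x_1)/1 = p_1/p_2.
So x_1*(p_1,p_2) = 2·p_2/p_1, independent of income; and x_2* = (m − 2·p_2)/p_2.
At the given prices: x_1* = 2·39.2/11 = 7.1273.

x_1* = 7.1273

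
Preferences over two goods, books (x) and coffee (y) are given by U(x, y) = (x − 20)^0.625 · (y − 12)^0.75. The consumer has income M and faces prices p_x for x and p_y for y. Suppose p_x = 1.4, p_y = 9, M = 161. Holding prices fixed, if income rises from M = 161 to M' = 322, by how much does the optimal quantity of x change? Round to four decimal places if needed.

Let x' = x−20, y' = y−12. MRS = (5/6)·y'/x' = p_x/p_y.
After buying the subsistence bundle (20, 12), a share 5/11 of the remaining income goes to x: x* = 20 + 5/11·(M − 20p_x − 12p_y)/p_x.
Discretionary income = 161 − 20·1.4 − 12·9 = 25; x* = 20 + 5/11·25/1.4 = 28.1169.
At M' = 322: x* = 80.3896. Change: 80.3896 − 28.1169 = 52.2727.

Δx* = 52.2727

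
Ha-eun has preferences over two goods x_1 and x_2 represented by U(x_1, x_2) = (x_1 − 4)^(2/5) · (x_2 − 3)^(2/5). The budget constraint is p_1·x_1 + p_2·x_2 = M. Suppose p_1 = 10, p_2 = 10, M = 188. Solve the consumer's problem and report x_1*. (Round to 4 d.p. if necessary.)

MRS = (x_2−3)/(x_1−4). Tangency with p_1/p_2 gives x_2−3 = (p_1/p_2)·(x_1−4).
Substituting into the budget: x_1* = 4 + 0.5·(M − 4·p_1 − 3·p_2)/p_1, and x_2* = 3 + 0.5·(…)/p_2.
Discretionary income = 188 − 4·10 − 3·10 = 118; x_1* = 4 + 0.5·118/10 = 9.9.

x_1* = 9.9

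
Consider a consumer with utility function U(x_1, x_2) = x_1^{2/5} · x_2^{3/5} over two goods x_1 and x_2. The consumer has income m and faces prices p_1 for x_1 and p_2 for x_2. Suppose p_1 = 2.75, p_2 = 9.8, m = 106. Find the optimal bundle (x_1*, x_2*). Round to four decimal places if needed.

x_1* = 15.4182, x_2* = 6.4898

Tangency: MRS = (2/3)·x_2/x_1 = p_1/p_2.
So 0.4·p_2·x_2 = 0.6·p_1·x_1; combined with the budget, a share 0.4 of income goes to x_1.
Demand: x_1*(p_1,p_2,m) = 0.4·m/p_1 and x_2* = 0.6·m/p_2.
At p_1=2.75, p_2=9.8, m=106: x_1* = 0.4·106/2.75 = 15.4182, x_2* = 6.4898.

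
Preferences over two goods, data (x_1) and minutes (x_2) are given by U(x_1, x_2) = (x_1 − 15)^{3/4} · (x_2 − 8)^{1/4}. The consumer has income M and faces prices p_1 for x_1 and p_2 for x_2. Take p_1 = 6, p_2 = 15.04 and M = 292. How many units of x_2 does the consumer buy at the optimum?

x_2* = 9.3577

Substituting into the budget: x_1* = 15 + 0.75·(M − 15·p_1 − 8·p_2)/p_1, and x_2* = 8 + 0.25·(…)/p_2.
Discretionary income = 292 − 15·6 − 8·15.04 = 81.68; x_2* = 8 + 0.25·81.68/15.04 = 9.3577.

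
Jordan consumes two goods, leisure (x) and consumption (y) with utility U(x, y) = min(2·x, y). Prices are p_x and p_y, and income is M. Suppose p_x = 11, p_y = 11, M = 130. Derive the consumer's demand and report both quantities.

Leontief preferences: the optimum is at the kink where x/1 = y/2, i.e. y = 2·x.
Budget: p_x·x + p_y·2·x = M, so (p_x + 2·p_y)·x = M.
Demand: x*(p_x,p_y,M) = M/(p_x + 2·p_y), y* = 2·M/(p_x + 2·p_y).
Here 11 + 2·11 = 33, giving x* = 3.9394 and y* = 7.8788.

x* = 3.9394, y* = 7.8788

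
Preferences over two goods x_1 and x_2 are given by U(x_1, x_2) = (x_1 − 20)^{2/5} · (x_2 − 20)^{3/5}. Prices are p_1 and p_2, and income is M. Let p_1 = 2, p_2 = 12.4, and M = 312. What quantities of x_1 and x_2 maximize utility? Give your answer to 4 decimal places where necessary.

x_1* = 24.8, x_2* = 21.1613

Let x_1' = x_1−20, x_2' = x_2−20. MRS = (2/3)·x_2'/x_1' = p_1/p_2.
Substituting into the budget: x_1* = 20 + 0.4·(M − 20·p_1 − 20·p_2)/p_1, and x_2* = 20 + 0.6·(…)/p_2.
Discretionary income = 312 − 20·2 − 20·12.4 = 24; x_1* = 20 + 0.4·24/2 = 24.8; x_2* = 20 + 0.6·24/12.4 = 21.1613.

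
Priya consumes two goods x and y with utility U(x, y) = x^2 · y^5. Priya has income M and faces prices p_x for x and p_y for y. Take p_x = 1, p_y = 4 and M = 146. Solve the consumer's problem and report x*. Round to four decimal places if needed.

x* = 41.7143

MU_x/MU_y = (2·y)/(5·x); tangency sets this equal to p_x/p_y.
Rearranging, p_y·y = (5/2)·p_x·x. Substituting into the budget gives p_x·x·(1 + (5/2)) = M.
Demand: x*(p_x,p_y,M) = 2/7·M/p_x and y* = 5/7·M/p_y.
At p_x=1, p_y=4, M=146: x* = 2/7·146/1 = 41.7143.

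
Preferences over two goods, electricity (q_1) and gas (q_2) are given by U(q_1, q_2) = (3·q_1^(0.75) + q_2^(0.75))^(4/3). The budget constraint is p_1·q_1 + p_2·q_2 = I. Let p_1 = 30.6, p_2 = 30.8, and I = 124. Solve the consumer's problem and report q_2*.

q_2* = 0.0482

From the CES first-order condition, 3·(q_2/q_1)^(0.25) = p_1/p_2.
Solve for the ratio: q_2/q_1 = [(1/3)·p_1/p_2]^(4).
Substitute q_2 = (q_2/q_1)·q_1 into the budget: q_1* = I/(p_1 + p_2·(q_2/q_1)).
Numerically q_2/q_1 = 0.012028, so q_1* = 124/(30.6 + 30.8·0.012028) = 4.0038 and q_2* = 0.012028·4.0038 = 0.0482.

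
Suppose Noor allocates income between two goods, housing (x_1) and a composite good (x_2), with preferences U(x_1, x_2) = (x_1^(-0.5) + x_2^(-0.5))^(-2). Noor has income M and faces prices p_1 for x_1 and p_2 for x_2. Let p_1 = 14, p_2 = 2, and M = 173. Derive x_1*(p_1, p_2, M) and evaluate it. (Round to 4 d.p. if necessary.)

MU_x_1 ∝ x_1^(-1.5), MU_x_2 ∝ x_2^(-1.5), so MRS = (x_2/x_1)^(1.5) = p_1/p_2.
Solve for the ratio: x_2/x_1 = [p_1/p_2]^(2/3).
With the ratio pinned down, the budget gives x_1* = M/(p_1 + p_2·(x_2/x_1)) and x_2* = (x_2/x_1)·x_1*.
Numerically x_2/x_1 = 3.659306, so x_1* = 173/(14 + 2·3.659306) = 8.115.

x_1* = 8.115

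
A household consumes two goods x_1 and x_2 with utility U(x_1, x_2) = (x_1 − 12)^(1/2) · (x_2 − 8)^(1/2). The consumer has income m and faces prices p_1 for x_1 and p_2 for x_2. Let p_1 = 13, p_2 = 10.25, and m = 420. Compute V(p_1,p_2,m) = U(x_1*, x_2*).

This is Cobb-Douglas in (x_1−12, x_2−8): tangency gives 0.5·p_2·(x_2−8) = 0.5·p_1·(x_1−12).
Substituting into the budget: x_1* = 12 + 0.5·(m − 12·p_1 − 8·p_2)/p_1, and x_2* = 8 + 0.5·(…)/p_2.
Discretionary income = 420 − 12·13 − 8·10.25 = 182; x_1* = 12 + 0.5·182/13 = 19; x_2* = 8 + 0.5·182/10.25 = 16.878.
Utility at the optimum: U(19, 16.878) = 7.8833.

V = 7.8833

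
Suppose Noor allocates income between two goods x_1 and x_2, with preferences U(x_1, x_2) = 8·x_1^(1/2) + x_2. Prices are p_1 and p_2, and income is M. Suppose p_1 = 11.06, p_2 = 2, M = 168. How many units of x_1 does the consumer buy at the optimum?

x_1* = 0.5232

Set MRS = p_1/p_2: 4·x_1^(−1/2) = p_1/p_2.
Thus x_1* = (4·p_2/p_1)² — independent of M — with the rest of income spent on x_2.
Plugging in: x_1* = (4·2/11.06)² = 0.5232.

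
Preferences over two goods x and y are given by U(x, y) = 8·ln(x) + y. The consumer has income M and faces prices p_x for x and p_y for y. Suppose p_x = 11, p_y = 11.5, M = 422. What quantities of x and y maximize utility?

MU_x = 8/x, MU_y = 1. Tangency: 8/x = p_x/p_y.
So x*(p_x,p_y) = 8·p_y/p_x, independent of income; and y* = (M − 8·p_y)/p_y.
At the given prices: x* = 8·11.5/11 = 8.3636, and y* = 28.6957.

x* = 8.3636, y* = 28.6957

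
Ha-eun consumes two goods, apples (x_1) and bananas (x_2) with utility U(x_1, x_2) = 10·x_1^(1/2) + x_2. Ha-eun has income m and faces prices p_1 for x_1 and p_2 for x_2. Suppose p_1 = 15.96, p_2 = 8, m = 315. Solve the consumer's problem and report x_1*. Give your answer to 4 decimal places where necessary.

Thus x_1* = (5·p_2/p_1)² — independent of m — with the rest of income spent on x_2.
Plugging in: x_1* = (5·8/15.96)² = 6.2814.

x_1* = 6.2814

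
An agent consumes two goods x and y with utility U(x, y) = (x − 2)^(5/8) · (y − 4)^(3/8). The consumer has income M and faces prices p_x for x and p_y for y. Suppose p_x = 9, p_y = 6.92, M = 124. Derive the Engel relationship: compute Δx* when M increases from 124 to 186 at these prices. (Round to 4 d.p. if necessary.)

After buying the subsistence bundle (2, 4), a share 0.625 of the remaining income goes to x: x* = 2 + 0.625·(M − 2p_x − 4p_y)/p_x.
Discretionary income = 124 − 2·9 − 4·6.92 = 78.32; x* = 2 + 0.625·78.32/9 = 7.4389.
At M' = 186: x* = 11.7444. Change: 11.7444 − 7.4389 = 4.3056.

Δx* = 4.3056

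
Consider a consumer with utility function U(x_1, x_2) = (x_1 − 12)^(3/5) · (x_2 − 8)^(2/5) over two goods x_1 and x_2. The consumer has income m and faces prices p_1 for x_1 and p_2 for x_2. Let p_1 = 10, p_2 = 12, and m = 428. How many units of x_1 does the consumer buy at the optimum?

x_1* = 24.72

Let x_1' = x_1−12, x_2' = x_2−8. MRS = (3/2)·x_2'/x_1' = p_1/p_2.
After buying the subsistence bundle (12, 8), a share 0.6 of the remaining income goes to x_1: x_1* = 12 + 0.6·(m − 12p_1 − 8p_2)/p_1.
Discretionary income = 428 − 12·10 − 8·12 = 212; x_1* = 12 + 0.6·212/10 = 24.72.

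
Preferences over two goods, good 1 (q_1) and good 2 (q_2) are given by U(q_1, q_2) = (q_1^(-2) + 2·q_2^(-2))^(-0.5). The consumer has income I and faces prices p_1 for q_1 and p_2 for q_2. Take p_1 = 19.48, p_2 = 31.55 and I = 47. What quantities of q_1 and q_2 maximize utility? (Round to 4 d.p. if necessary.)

q_1* = 0.8813, q_2* = 0.9455

MRS = MU_q_1/MU_q_2 = (1/2)·(q_2/q_1)^(3). Set equal to p_1/p_2.
Hence q_2/q_1 = (2·p_1/p_2)^(1/(3)), i.e. raised to the 1/3 power.
With the ratio pinned down, the budget gives q_1* = I/(p_1 + p_2·(q_2/q_1)) and q_2* = (q_2/q_1)·q_1*.
Numerically q_2/q_1 = 1.072852, so q_1* = 47/(19.48 + 31.55·1.072852) = 0.8813 and q_2* = 1.072852·0.8813 = 0.9455.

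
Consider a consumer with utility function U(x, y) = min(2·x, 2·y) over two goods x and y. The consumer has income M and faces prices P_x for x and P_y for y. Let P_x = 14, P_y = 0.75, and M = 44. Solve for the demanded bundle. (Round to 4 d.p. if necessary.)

With perfect complements, no substitution: consume in ratio x:y = 2:2.
Budget: P_x·x + P_y·x = M, so (2·P_x + 2·P_y)·x = 2·M.
Demand: x*(P_x,P_y,M) = 2·M/(2·P_x + 2·P_y), y* = 2·M/(2·P_x + 2·P_y).
Here 2·14 + 2·0.75 = 29.5, giving x* = 2.9831 and y* = 2.9831.

x* = 2.9831, y* = 2.9831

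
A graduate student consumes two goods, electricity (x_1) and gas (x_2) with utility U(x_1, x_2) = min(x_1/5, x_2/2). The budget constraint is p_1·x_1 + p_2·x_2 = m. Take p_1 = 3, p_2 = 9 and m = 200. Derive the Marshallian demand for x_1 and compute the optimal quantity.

x_1* = 30.303

Demand: x_1*(p_1,p_2,m) = 5·m/(5·p_1 + 2·p_2), x_2* = 2·m/(5·p_1 + 2·p_2).
Here 5·3 + 2·9 = 33, giving x_1* = 30.303.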